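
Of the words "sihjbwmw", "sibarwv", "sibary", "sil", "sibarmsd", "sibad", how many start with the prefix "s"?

6

Traverse to the node for "s", then collect every word in that subtree.
Words under "s": sibad, sibarmsd, sibarwv, sibary, sihjbwmw, sil
Count: 6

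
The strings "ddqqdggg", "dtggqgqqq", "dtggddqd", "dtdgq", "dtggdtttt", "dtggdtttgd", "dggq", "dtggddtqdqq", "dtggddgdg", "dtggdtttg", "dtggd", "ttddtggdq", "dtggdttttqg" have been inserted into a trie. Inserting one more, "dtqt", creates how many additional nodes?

2

Walking "dtqt" from the root, the first 2 characters ("dt") follow existing edges; "q" is the first miss.
New nodes needed: |"dtqt"| − 2 = 4 − 2 = 2.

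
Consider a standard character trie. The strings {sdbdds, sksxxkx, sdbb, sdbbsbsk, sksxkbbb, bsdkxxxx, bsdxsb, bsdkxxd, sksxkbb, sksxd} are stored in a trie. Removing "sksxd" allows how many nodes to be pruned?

1

A node on "sksxd"'s path can go only if nothing else ends at it or branches off below it.
The suffix "d" (1 node) is used only by "sksxd"; the node for "sksx" still has the child "x", so pruning stops there.
Nodes removed: 1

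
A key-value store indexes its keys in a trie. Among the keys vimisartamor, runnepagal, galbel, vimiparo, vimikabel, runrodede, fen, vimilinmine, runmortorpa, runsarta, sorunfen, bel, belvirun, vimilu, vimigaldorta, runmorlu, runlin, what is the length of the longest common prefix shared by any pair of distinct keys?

Equivalently: take the maximum, over all pairs, of their longest common prefix length.
e.g. "runmorlu" and "runmortorpa" share the prefix "runmor" of length 6; no pair shares a longer one.
Longest shared-prefix length: 6

6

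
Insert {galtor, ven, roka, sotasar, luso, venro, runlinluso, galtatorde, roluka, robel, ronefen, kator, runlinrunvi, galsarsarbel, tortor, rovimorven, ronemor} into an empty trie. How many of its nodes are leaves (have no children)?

Leaves are exactly the stored words that no other stored word extends.
Those words: "galsarsarbel", "galtatorde", "galtor", "kator", "luso", "robel", "roka", "roluka", "ronefen", "ronemor", "rovimorven", "runlinluso", "runlinrunvi", "sotasar", "tortor", "venro"
Leaf count: 16

16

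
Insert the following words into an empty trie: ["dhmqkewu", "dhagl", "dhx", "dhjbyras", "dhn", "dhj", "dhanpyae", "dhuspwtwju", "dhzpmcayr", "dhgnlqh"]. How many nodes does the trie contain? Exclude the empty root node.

Insert word by word; a character creates a node only if that edge doesn't already exist:
  "dhmqkewu" → 8 new (d, h, m, q, k, e, w, u)
  "dhagl" → prefix "dh" already present; 3 new (a, g, l)
  "dhx" → prefix "dh" already present; 1 new (x)
  "dhjbyras" → prefix "dh" already present; 6 new (j, b, y, r, a, s)
  "dhn" → prefix "dh" already present; 1 new (n)
  "dhj" → prefix "dhj" already present; 0 new (none)
  "dhanpyae" → prefix "dha" already present; 5 new (n, p, y, a, e)
  "dhuspwtwju" → prefix "dh" already present; 8 new (u, s, p, w, t, w, j, u)
  "dhzpmcayr" → prefix "dh" already present; 7 new (z, p, m, c, a, y, r)
  "dhgnlqh" → prefix "dh" already present; 5 new (g, n, l, q, h)
Total nodes = 8 + 3 + 1 + 6 + 1 + 0 + 5 + 8 + 7 + 5 = 44

44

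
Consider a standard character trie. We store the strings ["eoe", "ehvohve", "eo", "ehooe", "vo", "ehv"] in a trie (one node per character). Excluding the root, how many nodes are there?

14

Count nodes per top-level branch (shared prefixes stored once):
  'e'-branch (ehooe, ehv, ehvohve, eo, eoe): 12 nodes
  'v'-branch (vo): 2 nodes
Sum: 14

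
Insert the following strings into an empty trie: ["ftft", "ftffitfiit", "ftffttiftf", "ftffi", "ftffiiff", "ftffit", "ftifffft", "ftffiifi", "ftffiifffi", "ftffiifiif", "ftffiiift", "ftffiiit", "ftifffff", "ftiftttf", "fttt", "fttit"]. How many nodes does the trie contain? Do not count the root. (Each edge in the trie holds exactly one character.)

Trace insertions, counting only characters that open a new branch:
  "ftft" → 4 new (f, t, f, t)
  "ftffitfiit" → prefix "ftf" already present; 7 new (f, i, t, f, i, i, t)
  "ftffttiftf" → prefix "ftff" already present; 6 new (t, t, i, f, t, f)
  "ftffi" → prefix "ftffi" already present; 0 new (none)
  "ftffiiff" → prefix "ftffi" already present; 3 new (i, f, f)
  "ftffit" → prefix "ftffit" already present; 0 new (none)
  "ftifffft" → prefix "ft" already present; 6 new (i, f, f, f, f, t)
  "ftffiifi" → prefix "ftffiif" already present; 1 new (i)
  "ftffiifffi" → prefix "ftffiiff" already present; 2 new (f, i)
  "ftffiifiif" → prefix "ftffiifi" already present; 2 new (i, f)
  "ftffiiift" → prefix "ftffii" already present; 3 new (i, f, t)
  "ftffiiit" → prefix "ftffiii" already present; 1 new (t)
  "ftifffff" → prefix "ftiffff" already present; 1 new (f)
  "ftiftttf" → prefix "ftif" already present; 4 new (t, t, t, f)
  "fttt" → prefix "ft" already present; 2 new (t, t)
  "fttit" → prefix "ftt" already present; 2 new (i, t)
Total nodes = 4 + 7 + 6 + 0 + 3 + 0 + 6 + 1 + 2 + 2 + 3 + 1 + 1 + 4 + 2 + 2 = 44

44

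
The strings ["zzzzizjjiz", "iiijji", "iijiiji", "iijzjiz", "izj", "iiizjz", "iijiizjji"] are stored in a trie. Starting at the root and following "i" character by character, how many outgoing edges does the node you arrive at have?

The children of the "i" node are the distinct next characters among strings starting with "i".
Distinct next characters after "i": i, z.
That node has 2 child edges.

2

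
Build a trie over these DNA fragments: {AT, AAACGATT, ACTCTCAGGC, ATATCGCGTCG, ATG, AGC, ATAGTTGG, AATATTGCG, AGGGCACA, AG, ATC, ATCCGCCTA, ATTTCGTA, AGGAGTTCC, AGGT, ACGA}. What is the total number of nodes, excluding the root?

70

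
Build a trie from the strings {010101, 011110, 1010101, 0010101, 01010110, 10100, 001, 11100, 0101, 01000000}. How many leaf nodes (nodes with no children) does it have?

Leaves are exactly the stored words that no other stored word extends.
Those words: "0010101", "01000000", "01010110", "011110", "10100", "1010101", "11100"
Leaf count: 7

7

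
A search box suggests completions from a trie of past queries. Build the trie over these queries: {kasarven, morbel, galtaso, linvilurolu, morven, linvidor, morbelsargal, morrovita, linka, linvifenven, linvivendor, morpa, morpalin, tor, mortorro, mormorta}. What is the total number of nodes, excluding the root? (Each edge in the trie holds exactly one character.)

82

Count nodes per top-level branch (shared prefixes stored once):
  'g'-branch (galtaso): 7 nodes
  'k'-branch (kasarven): 8 nodes
  'l'-branch (linka, linvidor, linvifenven, linvilurolu, linvivendor): 28 nodes
  'm'-branch (morbel, morbelsargal, mormorta, morpa, morpalin, morrovita, mortorro, morven): 36 nodes
  't'-branch (tor): 3 nodes
Sum: 82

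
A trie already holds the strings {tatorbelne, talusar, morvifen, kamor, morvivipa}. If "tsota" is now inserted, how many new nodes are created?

4

"t" is already a path in the trie; the remaining "sota" must be added.
Each of the 4 remaining characters creates one node.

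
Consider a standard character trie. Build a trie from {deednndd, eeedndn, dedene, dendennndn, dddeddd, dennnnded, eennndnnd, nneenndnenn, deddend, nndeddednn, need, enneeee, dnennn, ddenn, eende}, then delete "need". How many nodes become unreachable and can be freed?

3

A node on "need"'s path can go only if nothing else ends at it or branches off below it.
The suffix "eed" (3 nodes) is used only by "need"; the node for "n" still has the child "n", so pruning stops there.
Nodes removed: 3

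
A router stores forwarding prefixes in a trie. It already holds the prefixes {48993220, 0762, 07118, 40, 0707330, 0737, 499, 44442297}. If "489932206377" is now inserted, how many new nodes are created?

Walking "489932206377" from the root, the first 8 characters ("48993220") follow existing edges; "6" is the first miss.
So 12 − 8 = 4 new nodes.

4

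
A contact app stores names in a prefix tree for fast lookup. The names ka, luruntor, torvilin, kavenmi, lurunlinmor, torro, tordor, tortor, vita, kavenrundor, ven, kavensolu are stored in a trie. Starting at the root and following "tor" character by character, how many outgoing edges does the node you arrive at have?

4

Follow the path "tor" to its node, then look at its outgoing edges.
Characters that immediately follow "tor" among the stored strings: {d, r, t, v}.
That node has 4 child edges.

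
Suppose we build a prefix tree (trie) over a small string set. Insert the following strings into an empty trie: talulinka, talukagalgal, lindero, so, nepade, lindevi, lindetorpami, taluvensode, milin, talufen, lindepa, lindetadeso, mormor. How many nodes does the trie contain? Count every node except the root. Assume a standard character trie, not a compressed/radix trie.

Trace insertions, counting only characters that open a new branch:
  "talulinka" → 9 new (t, a, l, u, l, i, n, k, a)
  "talukagalgal" → prefix "talu" already present; 8 new (k, a, g, a, l, g, a, l)
  "lindero" → 7 new (l, i, n, d, e, r, o)
  "so" → 2 new (s, o)
  "nepade" → 6 new (n, e, p, a, d, e)
  "lindevi" → prefix "linde" already present; 2 new (v, i)
  "lindetorpami" → prefix "linde" already present; 7 new (t, o, r, p, a, m, i)
  "taluvensode" → prefix "talu" already present; 7 new (v, e, n, s, o, d, e)
  "milin" → 5 new (m, i, l, i, n)
  "talufen" → prefix "talu" already present; 3 new (f, e, n)
  "lindepa" → prefix "linde" already present; 2 new (p, a)
  "lindetadeso" → prefix "lindet" already present; 5 new (a, d, e, s, o)
  "mormor" → prefix "m" already present; 5 new (o, r, m, o, r)
Total nodes = 9 + 8 + 7 + 2 + 6 + 2 + 7 + 7 + 5 + 3 + 2 + 5 + 5 = 68

68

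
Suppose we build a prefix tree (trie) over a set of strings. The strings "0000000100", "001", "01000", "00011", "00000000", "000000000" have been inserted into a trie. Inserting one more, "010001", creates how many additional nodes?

Walking "010001" from the root, the first 5 characters ("01000") follow existing edges; "1" is the first miss.
So 6 − 5 = 1 new nodes.

1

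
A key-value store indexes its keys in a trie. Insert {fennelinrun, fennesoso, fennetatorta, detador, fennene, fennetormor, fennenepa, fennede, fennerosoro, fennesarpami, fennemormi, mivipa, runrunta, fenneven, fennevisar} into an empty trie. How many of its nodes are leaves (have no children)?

14

Leaves are exactly the stored words that no other stored word extends.
Those words: "detador", "fennede", "fennelinrun", "fennemormi", "fennenepa", "fennerosoro", "fennesarpami", "fennesoso", "fennetatorta", "fennetormor", "fenneven", "fennevisar", "mivipa", "runrunta"
Leaf count: 14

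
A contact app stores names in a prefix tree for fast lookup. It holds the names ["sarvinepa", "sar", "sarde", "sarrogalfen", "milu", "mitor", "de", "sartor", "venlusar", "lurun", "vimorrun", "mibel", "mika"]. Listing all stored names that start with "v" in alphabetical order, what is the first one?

Filter for "v…" and sort: "venlusar", "vimorrun"
The 1st is venlusar.

venlusar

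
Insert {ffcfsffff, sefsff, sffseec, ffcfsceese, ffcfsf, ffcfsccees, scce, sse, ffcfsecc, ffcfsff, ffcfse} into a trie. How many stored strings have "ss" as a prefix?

Walk to "ss"; the words in its subtree are exactly those with that prefix.
Words under "ss": sse
Count: 1

1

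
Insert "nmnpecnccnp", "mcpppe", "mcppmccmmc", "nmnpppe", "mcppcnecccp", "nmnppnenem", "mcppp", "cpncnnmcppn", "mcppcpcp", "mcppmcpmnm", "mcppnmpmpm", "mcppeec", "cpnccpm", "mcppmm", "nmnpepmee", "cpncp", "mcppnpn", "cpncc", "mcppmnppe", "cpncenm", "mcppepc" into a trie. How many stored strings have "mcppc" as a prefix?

2

Filter for entries beginning with "mcppc":
Matches: "mcppcnecccp", "mcppcpcp"
Count: 2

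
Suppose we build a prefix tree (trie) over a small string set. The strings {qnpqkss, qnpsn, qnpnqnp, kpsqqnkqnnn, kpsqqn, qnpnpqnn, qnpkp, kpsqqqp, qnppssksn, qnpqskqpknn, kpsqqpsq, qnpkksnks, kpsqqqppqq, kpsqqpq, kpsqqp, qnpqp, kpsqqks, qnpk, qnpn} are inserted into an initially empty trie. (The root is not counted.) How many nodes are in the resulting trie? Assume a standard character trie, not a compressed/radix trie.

60

Insert word by word; a character creates a node only if that edge doesn't already exist:
  "qnpqkss" → 7 new (q, n, p, q, k, s, s)
  "qnpsn" → prefix "qnp" already present; 2 new (s, n)
  "qnpnqnp" → prefix "qnp" already present; 4 new (n, q, n, p)
  "kpsqqnkqnnn" → 11 new (k, p, s, q, q, n, k, q, n, n, n)
  "kpsqqn" → prefix "kpsqqn" already present; 0 new (none)
  "qnpnpqnn" → prefix "qnpn" already present; 4 new (p, q, n, n)
  "qnpkp" → prefix "qnp" already present; 2 new (k, p)
  "kpsqqqp" → prefix "kpsqq" already present; 2 new (q, p)
  "qnppssksn" → prefix "qnp" already present; 6 new (p, s, s, k, s, n)
  "qnpqskqpknn" → prefix "qnpq" already present; 7 new (s, k, q, p, k, n, n)
  "kpsqqpsq" → prefix "kpsqq" already present; 3 new (p, s, q)
  "qnpkksnks" → prefix "qnpk" already present; 5 new (k, s, n, k, s)
  "kpsqqqppqq" → prefix "kpsqqqp" already present; 3 new (p, q, q)
  "kpsqqpq" → prefix "kpsqqp" already present; 1 new (q)
  "kpsqqp" → prefix "kpsqqp" already present; 0 new (none)
  "qnpqp" → prefix "qnpq" already present; 1 new (p)
  "kpsqqks" → prefix "kpsqq" already present; 2 new (k, s)
  "qnpk" → prefix "qnpk" already present; 0 new (none)
  "qnpn" → prefix "qnpn" already present; 0 new (none)
Total nodes = 7 + 2 + 4 + 11 + 0 + 4 + 2 + 2 + 6 + 7 + 3 + 5 + 3 + 1 + 0 + 1 + 2 + 0 + 0 = 60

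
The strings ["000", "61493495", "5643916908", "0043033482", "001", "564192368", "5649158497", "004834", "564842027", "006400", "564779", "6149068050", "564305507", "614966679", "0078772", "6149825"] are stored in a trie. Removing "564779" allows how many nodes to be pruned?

Walk "564779" from the leaf back toward the root, removing each node that no remaining word uses.
The suffix "779" (3 nodes) is used only by "564779"; the node for "564" still has the child "3", so pruning stops there.
Nodes removed: 3

3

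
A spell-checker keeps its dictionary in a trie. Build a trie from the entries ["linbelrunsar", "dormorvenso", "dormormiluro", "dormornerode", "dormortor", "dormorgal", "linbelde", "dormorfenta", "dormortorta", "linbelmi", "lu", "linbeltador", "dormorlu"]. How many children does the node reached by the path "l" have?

2

Follow the path "l" to its node, then look at its outgoing edges.
Characters that immediately follow "l" among the stored strings: {i, u}.
That node has 2 child edges.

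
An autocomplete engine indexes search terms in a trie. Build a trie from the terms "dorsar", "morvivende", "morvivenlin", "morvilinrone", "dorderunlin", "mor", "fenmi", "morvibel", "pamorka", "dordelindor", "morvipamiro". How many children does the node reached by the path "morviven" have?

2

Follow the path "morviven" to its node, then look at its outgoing edges.
Distinct next characters after "morviven": d, l.
That node has 2 child edges.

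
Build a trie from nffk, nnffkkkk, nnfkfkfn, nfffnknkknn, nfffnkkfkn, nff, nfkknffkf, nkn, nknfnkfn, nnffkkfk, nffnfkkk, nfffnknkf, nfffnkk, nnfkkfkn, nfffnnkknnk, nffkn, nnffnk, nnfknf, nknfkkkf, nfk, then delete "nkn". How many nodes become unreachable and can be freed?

A node on "nkn"'s path can go only if nothing else ends at it or branches off below it.
Every node on "nkn" is still needed (e.g. by "nknfnkfn"), so nothing is freed.
Nodes removed: 0

0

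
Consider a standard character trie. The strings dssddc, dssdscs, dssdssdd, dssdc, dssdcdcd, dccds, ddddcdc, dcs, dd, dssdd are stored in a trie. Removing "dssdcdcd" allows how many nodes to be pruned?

3

A node on "dssdcdcd"'s path can go only if nothing else ends at it or branches off below it.
The suffix "dcd" (3 nodes) is used only by "dssdcdcd"; "dssdc" is itself a stored word, so pruning stops there.
Nodes removed: 3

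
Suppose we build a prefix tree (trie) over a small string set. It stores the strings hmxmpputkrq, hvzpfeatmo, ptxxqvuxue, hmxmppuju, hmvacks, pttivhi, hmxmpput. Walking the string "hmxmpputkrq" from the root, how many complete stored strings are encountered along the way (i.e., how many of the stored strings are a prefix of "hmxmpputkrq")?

2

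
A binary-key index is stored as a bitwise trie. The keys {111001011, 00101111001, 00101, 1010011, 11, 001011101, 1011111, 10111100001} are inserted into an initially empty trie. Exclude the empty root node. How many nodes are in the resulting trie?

Insert word by word; a character creates a node only if that edge doesn't already exist:
  "111001011" → 9 new (1, 1, 1, 0, 0, 1, 0, 1, 1)
  "00101111001" → 11 new (0, 0, 1, 0, 1, 1, 1, 1, 0, 0, 1)
  "00101" → prefix "00101" already present; 0 new (none)
  "1010011" → prefix "1" already present; 6 new (0, 1, 0, 0, 1, 1)
  "11" → prefix "11" already present; 0 new (none)
  "001011101" → prefix "0010111" already present; 2 new (0, 1)
  "1011111" → prefix "101" already present; 4 new (1, 1, 1, 1)
  "10111100001" → prefix "101111" already present; 5 new (0, 0, 0, 0, 1)
Total nodes = 9 + 11 + 0 + 6 + 0 + 2 + 4 + 5 = 37

37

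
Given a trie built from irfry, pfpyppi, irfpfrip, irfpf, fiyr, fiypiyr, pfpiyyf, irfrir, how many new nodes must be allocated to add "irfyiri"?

Walking "irfyiri" from the root, the first 3 characters ("irf") follow existing edges; "y" is the first miss.
New nodes needed: |"irfyiri"| − 3 = 7 − 3 = 4.

4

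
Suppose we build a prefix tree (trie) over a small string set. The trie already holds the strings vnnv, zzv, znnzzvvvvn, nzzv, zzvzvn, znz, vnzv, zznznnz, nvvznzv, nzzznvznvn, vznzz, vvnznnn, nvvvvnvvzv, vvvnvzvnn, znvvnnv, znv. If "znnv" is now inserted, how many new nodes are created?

1

Walking "znnv" from the root, the first 3 characters ("znn") follow existing edges; "v" is the first miss.
New nodes needed: |"znnv"| − 3 = 4 − 3 = 1.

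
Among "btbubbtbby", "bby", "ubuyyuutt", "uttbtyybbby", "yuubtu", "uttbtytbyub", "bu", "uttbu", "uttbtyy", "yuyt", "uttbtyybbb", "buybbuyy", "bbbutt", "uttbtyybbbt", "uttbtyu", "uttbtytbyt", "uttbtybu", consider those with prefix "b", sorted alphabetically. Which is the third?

DFS of the "b" subtree visits, in order: "bbbutt", "bby", "btbubbtbby", "bu", "buybbuyy"
Position 3: btbubbtbby

btbubbtbby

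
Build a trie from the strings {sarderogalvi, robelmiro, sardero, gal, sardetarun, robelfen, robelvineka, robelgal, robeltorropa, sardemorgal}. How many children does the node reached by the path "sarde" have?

Follow the path "sarde" to its node, then look at its outgoing edges.
Distinct next characters after "sarde": m, r, t.
That node has 3 child edges.

3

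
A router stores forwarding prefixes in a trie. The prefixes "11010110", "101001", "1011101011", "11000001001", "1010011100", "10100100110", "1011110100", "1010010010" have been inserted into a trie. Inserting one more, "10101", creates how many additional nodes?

The longest prefix of "10101" already in the trie is "1010" (length 4).
Each of the 1 remaining characters creates one node.

1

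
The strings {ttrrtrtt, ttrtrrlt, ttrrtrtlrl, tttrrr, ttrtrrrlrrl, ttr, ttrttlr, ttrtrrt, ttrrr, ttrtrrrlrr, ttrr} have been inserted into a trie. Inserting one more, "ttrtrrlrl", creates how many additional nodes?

2

Walking "ttrtrrlrl" from the root, the first 7 characters ("ttrtrrl") follow existing edges; "r" is the first miss.
New nodes needed: |"ttrtrrlrl"| − 7 = 9 − 7 = 2.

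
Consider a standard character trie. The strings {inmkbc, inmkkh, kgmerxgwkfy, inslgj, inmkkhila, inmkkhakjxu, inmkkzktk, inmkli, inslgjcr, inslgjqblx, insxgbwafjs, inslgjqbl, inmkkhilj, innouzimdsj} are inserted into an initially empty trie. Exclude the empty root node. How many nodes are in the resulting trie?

61

Trace insertions, counting only characters that open a new branch:
  "inmkbc" → 6 new (i, n, m, k, b, c)
  "inmkkh" → prefix "inmk" already present; 2 new (k, h)
  "kgmerxgwkfy" → 11 new (k, g, m, e, r, x, g, w, k, f, y)
  "inslgj" → prefix "in" already present; 4 new (s, l, g, j)
  "inmkkhila" → prefix "inmkkh" already present; 3 new (i, l, a)
  "inmkkhakjxu" → prefix "inmkkh" already present; 5 new (a, k, j, x, u)
  "inmkkzktk" → prefix "inmkk" already present; 4 new (z, k, t, k)
  "inmkli" → prefix "inmk" already present; 2 new (l, i)
  "inslgjcr" → prefix "inslgj" already present; 2 new (c, r)
  "inslgjqblx" → prefix "inslgj" already present; 4 new (q, b, l, x)
  "insxgbwafjs" → prefix "ins" already present; 8 new (x, g, b, w, a, f, j, s)
  "inslgjqbl" → prefix "inslgjqbl" already present; 0 new (none)
  "inmkkhilj" → prefix "inmkkhil" already present; 1 new (j)
  "innouzimdsj" → prefix "in" already present; 9 new (n, o, u, z, i, m, d, s, j)
Total nodes = 6 + 2 + 11 + 4 + 3 + 5 + 4 + 2 + 2 + 4 + 8 + 0 + 1 + 9 = 61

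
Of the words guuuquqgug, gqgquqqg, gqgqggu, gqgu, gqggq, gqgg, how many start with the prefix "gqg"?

Walk to "gqg"; the words in its subtree are exactly those with that prefix.
Words under "gqg": gqgg, gqggq, gqgqggu, gqgquqqg, gqgu
Count: 5

5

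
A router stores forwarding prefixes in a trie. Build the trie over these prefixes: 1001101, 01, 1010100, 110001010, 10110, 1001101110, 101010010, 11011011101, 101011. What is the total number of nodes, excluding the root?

38

Trie structure (* marks end of a word):
(root)
├─ 0
│  └─ 1 *
└─ 1
   ├─ 0
   │  ├─ 0
   │  │  └─ 1
   │  │     └─ 1
   │  │        └─ 0
   │  │           └─ 1 *
   │  │              └─ 1
   │  │                 └─ 1
   │  │                    └─ 0 *
   │  └─ 1
   │     ├─ 0
   │     │  └─ 1
   │     │     ├─ 0
   │     │     │  └─ 0 *
   │     │     │     └─ 1
   │     │     │        └─ 0 *
   │     │     └─ 1 *
   │     └─ 1
   │        └─ 0 *
   └─ 1
      └─ 0
         ├─ 0
         │  └─ 0
         │     └─ 1
         │        └─ 0
         │           └─ 1
         │              └─ 0 *
         └─ 1
            └─ 1
               └─ 0
                  └─ 1
                     └─ 1
                        └─ 1
                           └─ 0
                              └─ 1 *
Counting every labelled node above: 38.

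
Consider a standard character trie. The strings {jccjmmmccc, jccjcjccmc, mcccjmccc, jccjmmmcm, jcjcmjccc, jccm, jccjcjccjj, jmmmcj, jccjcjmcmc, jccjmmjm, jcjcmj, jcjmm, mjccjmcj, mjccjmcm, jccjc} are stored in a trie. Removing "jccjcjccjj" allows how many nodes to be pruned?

Walk "jccjcjccjj" from the leaf back toward the root, removing each node that no remaining word uses.
The suffix "jj" (2 nodes) is used only by "jccjcjccjj"; the node for "jccjcjcc" still has the child "m", so pruning stops there.
Nodes removed: 2

2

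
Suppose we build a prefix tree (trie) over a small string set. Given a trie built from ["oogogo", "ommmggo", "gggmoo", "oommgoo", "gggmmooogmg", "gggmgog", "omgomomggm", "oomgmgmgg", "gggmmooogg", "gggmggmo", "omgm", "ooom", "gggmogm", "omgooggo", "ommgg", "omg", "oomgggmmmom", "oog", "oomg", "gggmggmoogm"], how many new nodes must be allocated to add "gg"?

Every character of "gg" already lies on an existing path (it is a prefix of some stored word).
No new nodes are needed: 0.

0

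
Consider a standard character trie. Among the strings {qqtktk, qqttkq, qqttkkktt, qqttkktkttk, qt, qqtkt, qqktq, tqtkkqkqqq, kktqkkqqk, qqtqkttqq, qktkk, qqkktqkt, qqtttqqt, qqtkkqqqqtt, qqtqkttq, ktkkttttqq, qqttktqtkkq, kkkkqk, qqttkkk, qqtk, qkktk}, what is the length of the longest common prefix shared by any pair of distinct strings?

The deepest shared node is where two words last agree before diverging.
"qqtqkttq" and "qqtqkttqq" agree on "qqtqkttq" (8 characters) before diverging; nothing deeper is shared.
Longest shared-prefix length: 8

8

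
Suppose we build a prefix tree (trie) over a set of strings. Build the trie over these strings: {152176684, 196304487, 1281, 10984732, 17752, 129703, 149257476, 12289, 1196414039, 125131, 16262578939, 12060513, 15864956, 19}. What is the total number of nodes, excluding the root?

For each word, the new-node count is its length minus the longest prefix already in the trie:
  "152176684" → 9 new (1, 5, 2, 1, 7, 6, 6, 8, 4)
  "196304487" → prefix "1" already present; 8 new (9, 6, 3, 0, 4, 4, 8, 7)
  "1281" → prefix "1" already present; 3 new (2, 8, 1)
  "10984732" → prefix "1" already present; 7 new (0, 9, 8, 4, 7, 3, 2)
  "17752" → prefix "1" already present; 4 new (7, 7, 5, 2)
  "129703" → prefix "12" already present; 4 new (9, 7, 0, 3)
  "149257476" → prefix "1" already present; 8 new (4, 9, 2, 5, 7, 4, 7, 6)
  "12289" → prefix "12" already present; 3 new (2, 8, 9)
  "1196414039" → prefix "1" already present; 9 new (1, 9, 6, 4, 1, 4, 0, 3, 9)
  "125131" → prefix "12" already present; 4 new (5, 1, 3, 1)
  "16262578939" → prefix "1" already present; 10 new (6, 2, 6, 2, 5, 7, 8, 9, 3, 9)
  "12060513" → prefix "12" already present; 6 new (0, 6, 0, 5, 1, 3)
  "15864956" → prefix "15" already present; 6 new (8, 6, 4, 9, 5, 6)
  "19" → prefix "19" already present; 0 new (none)
Total nodes = 9 + 8 + 3 + 7 + 4 + 4 + 8 + 3 + 9 + 4 + 10 + 6 + 6 + 0 = 81

81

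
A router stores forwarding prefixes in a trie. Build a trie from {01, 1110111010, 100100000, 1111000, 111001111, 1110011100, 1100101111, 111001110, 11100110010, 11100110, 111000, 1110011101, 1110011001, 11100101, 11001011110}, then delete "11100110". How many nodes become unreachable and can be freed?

0

After clearing the end-marker at "11100110", prune upward until reaching a node still needed by another word.
Every node on "11100110" is still needed (e.g. by "11100110010"), so nothing is freed.
Nodes removed: 0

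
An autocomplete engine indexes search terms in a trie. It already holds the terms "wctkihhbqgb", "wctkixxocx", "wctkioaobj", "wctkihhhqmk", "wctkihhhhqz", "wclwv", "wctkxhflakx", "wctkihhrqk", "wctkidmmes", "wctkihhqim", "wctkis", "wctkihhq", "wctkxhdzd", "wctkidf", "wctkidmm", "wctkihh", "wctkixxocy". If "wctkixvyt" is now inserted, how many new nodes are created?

The longest prefix of "wctkixvyt" already in the trie is "wctkix" (length 6).
So 9 − 6 = 3 new nodes.

3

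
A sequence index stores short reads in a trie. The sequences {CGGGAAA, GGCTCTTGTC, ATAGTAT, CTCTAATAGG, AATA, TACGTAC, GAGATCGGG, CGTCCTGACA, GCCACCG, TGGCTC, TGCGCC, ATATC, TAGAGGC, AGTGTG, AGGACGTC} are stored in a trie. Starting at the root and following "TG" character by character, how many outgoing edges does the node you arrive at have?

2

Walk "TG" from the root, arriving at one node.
Distinct next characters after "TG": C, G.
That node has 2 child edges.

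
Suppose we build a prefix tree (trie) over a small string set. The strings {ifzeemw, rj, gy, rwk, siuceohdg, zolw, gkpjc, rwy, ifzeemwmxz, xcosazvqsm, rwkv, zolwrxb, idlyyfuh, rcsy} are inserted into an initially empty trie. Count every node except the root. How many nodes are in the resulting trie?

For each word, the new-node count is its length minus the longest prefix already in the trie:
  "ifzeemw" → 7 new (i, f, z, e, e, m, w)
  "rj" → 2 new (r, j)
  "gy" → 2 new (g, y)
  "rwk" → prefix "r" already present; 2 new (w, k)
  "siuceohdg" → 9 new (s, i, u, c, e, o, h, d, g)
  "zolw" → 4 new (z, o, l, w)
  "gkpjc" → prefix "g" already present; 4 new (k, p, j, c)
  "rwy" → prefix "rw" already present; 1 new (y)
  "ifzeemwmxz" → prefix "ifzeemw" already present; 3 new (m, x, z)
  "xcosazvqsm" → 10 new (x, c, o, s, a, z, v, q, s, m)
  "rwkv" → prefix "rwk" already present; 1 new (v)
  "zolwrxb" → prefix "zolw" already present; 3 new (r, x, b)
  "idlyyfuh" → prefix "i" already present; 7 new (d, l, y, y, f, u, h)
  "rcsy" → prefix "r" already present; 3 new (c, s, y)
Total nodes = 7 + 2 + 2 + 2 + 9 + 4 + 4 + 1 + 3 + 10 + 1 + 3 + 7 + 3 = 58

58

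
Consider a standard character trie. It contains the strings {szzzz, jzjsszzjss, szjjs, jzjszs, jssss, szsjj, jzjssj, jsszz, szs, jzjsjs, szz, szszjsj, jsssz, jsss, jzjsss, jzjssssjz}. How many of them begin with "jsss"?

3

Traverse to the node for "jsss", then collect every word in that subtree.
Matches: "jsss", "jssss", "jsssz"
Count: 3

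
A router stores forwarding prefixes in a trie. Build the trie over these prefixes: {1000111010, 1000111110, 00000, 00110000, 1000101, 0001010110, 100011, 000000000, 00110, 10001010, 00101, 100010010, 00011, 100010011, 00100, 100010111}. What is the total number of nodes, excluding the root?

48

Insert word by word; a character creates a node only if that edge doesn't already exist:
  "1000111010" → 10 new (1, 0, 0, 0, 1, 1, 1, 0, 1, 0)
  "1000111110" → prefix "1000111" already present; 3 new (1, 1, 0)
  "00000" → 5 new (0, 0, 0, 0, 0)
  "00110000" → prefix "00" already present; 6 new (1, 1, 0, 0, 0, 0)
  "1000101" → prefix "10001" already present; 2 new (0, 1)
  "0001010110" → prefix "000" already present; 7 new (1, 0, 1, 0, 1, 1, 0)
  "100011" → prefix "100011" already present; 0 new (none)
  "000000000" → prefix "00000" already present; 4 new (0, 0, 0, 0)
  "00110" → prefix "00110" already present; 0 new (none)
  "10001010" → prefix "1000101" already present; 1 new (0)
  "00101" → prefix "001" already present; 2 new (0, 1)
  "100010010" → prefix "100010" already present; 3 new (0, 1, 0)
  "00011" → prefix "0001" already present; 1 new (1)
  "100010011" → prefix "10001001" already present; 1 new (1)
  "00100" → prefix "0010" already present; 1 new (0)
  "100010111" → prefix "1000101" already present; 2 new (1, 1)
Total nodes = 10 + 3 + 5 + 6 + 2 + 7 + 0 + 4 + 0 + 1 + 2 + 3 + 1 + 1 + 1 + 2 = 48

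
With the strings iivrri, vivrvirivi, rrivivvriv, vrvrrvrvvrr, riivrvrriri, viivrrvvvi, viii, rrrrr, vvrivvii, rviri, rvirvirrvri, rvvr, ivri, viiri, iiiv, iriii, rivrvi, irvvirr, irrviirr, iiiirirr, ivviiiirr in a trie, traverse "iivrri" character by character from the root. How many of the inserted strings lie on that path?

1

Check each prefix of "iivrri" against the stored set — each match is an end-marker on the path.
Prefixes of the query that are stored words: "iivrri"
Count: 1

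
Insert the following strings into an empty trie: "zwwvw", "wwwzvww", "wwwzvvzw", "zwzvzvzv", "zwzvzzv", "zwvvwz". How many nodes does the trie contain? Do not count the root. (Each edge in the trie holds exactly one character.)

Trie structure (* marks end of a word):
(root)
├─ w
│  └─ w
│     └─ w
│        └─ z
│           └─ v
│              ├─ v
│              │  └─ z
│              │     └─ w *
│              └─ w
│                 └─ w *
└─ z
   └─ w
      ├─ v
      │  └─ v
      │     └─ w
      │        └─ z *
      ├─ w
      │  └─ v
      │     └─ w *
      └─ z
         └─ v
            └─ z
               ├─ v
               │  └─ z
               │     └─ v *
               └─ z
                  └─ v *
Counting every labelled node above: 27.

27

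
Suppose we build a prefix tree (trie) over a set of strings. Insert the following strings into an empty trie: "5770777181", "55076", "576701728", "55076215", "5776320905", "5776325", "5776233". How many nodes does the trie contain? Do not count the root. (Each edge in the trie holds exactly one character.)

Trie structure (* marks end of a word):
(root)
└─ 5
   ├─ 5
   │  └─ 0
   │     └─ 7
   │        └─ 6 *
   │           └─ 2
   │              └─ 1
   │                 └─ 5 *
   └─ 7
      ├─ 6
      │  └─ 7
      │     └─ 0
      │        └─ 1
      │           └─ 7
      │              └─ 2
      │                 └─ 8 *
      └─ 7
         ├─ 0
         │  └─ 7
         │     └─ 7
         │        └─ 7
         │           └─ 1
         │              └─ 8
         │                 └─ 1 *
         └─ 6
            ├─ 2
            │  └─ 3
            │     └─ 3 *
            └─ 3
               └─ 2
                  ├─ 0
                  │  └─ 9
                  │     └─ 0
                  │        └─ 5 *
                  └─ 5 *
Counting every labelled node above: 35.

35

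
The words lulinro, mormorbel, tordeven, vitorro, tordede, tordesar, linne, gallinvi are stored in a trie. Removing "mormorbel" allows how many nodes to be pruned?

After clearing the end-marker at "mormorbel", prune upward until reaching a node still needed by another word.
No other word shares any prefix with "mormorbel", so all 9 of its nodes go.
Nodes removed: 9

9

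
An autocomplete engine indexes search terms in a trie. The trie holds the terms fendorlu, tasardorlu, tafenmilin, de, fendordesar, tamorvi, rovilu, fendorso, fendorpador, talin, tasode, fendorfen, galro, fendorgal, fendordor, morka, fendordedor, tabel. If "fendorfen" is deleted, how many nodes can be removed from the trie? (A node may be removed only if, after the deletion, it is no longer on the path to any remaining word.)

A node on "fendorfen"'s path can go only if nothing else ends at it or branches off below it.
The suffix "fen" (3 nodes) is used only by "fendorfen"; the node for "fendor" still has the child "l", so pruning stops there.
Nodes removed: 3

3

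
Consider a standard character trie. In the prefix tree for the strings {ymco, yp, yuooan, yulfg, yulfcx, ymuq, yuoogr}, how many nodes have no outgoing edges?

Leaves are exactly the stored words that no other stored word extends.
Those words: "ymco", "ymuq", "yp", "yulfcx", "yulfg", "yuooan", "yuoogr"
Leaf count: 7

7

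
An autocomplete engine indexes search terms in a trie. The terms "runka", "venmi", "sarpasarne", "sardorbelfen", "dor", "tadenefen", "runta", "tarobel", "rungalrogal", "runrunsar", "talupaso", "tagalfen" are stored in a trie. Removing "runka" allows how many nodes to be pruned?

2

After clearing the end-marker at "runka", prune upward until reaching a node still needed by another word.
The suffix "ka" (2 nodes) is used only by "runka"; the node for "run" still has the child "t", so pruning stops there.
Nodes removed: 2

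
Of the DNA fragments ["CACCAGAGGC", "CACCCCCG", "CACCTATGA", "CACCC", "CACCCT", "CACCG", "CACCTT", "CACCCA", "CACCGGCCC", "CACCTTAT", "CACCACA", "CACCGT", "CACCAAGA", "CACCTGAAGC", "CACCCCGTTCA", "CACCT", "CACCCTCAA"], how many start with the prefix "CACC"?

17

Filter for entries beginning with "CACC":
Matches: "CACCAAGA", "CACCACA", "CACCAGAGGC", "CACCC", "CACCCA", "CACCCCCG", "CACCCCGTTCA", "CACCCT", "CACCCTCAA", "CACCG", "CACCGGCCC", "CACCGT", "CACCT", "CACCTATGA", "CACCTGAAGC", "CACCTT", "CACCTTAT"
Count: 17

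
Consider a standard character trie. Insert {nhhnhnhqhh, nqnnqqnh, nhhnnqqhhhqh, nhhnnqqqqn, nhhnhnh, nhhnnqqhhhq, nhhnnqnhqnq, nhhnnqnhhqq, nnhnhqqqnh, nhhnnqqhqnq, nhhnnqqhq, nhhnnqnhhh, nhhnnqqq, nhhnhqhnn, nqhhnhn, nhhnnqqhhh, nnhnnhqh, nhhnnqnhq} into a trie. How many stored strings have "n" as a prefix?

Filter for entries beginning with "n":
Matches: "nhhnhnh", "nhhnhnhqhh", "nhhnhqhnn", "nhhnnqnhhh", "nhhnnqnhhqq", "nhhnnqnhq", "nhhnnqnhqnq", "nhhnnqqhhh", "nhhnnqqhhhq", "nhhnnqqhhhqh", "nhhnnqqhq", "nhhnnqqhqnq", "nhhnnqqq", "nhhnnqqqqn", "nnhnhqqqnh", "nnhnnhqh", "nqhhnhn", "nqnnqqnh"
Count: 18

18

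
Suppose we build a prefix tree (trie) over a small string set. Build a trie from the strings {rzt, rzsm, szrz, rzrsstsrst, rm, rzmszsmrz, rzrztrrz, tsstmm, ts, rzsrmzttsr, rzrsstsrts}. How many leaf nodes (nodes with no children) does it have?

A leaf is a node with no children — equivalently, the end of a word that is not a proper prefix of any other stored word.
Those words: "rm", "rzmszsmrz", "rzrsstsrst", "rzrsstsrts", "rzrztrrz", "rzsm", "rzsrmzttsr", "rzt", "szrz", "tsstmm"
Leaf count: 10

10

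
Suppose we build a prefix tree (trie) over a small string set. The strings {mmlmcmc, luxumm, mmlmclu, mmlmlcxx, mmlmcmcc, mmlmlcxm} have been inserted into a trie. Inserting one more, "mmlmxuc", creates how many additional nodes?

3

"mmlm" is already a path in the trie; the remaining "xuc" must be added.
So 7 − 4 = 3 new nodes.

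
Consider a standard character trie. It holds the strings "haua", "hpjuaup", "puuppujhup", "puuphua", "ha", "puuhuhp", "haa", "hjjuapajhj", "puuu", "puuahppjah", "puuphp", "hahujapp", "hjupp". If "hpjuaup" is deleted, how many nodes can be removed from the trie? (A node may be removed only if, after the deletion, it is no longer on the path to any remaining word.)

6

A node on "hpjuaup"'s path can go only if nothing else ends at it or branches off below it.
The suffix "pjuaup" (6 nodes) is used only by "hpjuaup"; the node for "h" still has the child "a", so pruning stops there.
Nodes removed: 6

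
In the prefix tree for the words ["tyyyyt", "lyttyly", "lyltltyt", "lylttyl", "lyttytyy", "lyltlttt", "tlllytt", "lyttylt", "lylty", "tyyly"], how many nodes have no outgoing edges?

10

Leaves are exactly the stored words that no other stored word extends.
Those words: "lyltlttt", "lyltltyt", "lylttyl", "lylty", "lyttylt", "lyttyly", "lyttytyy", "tlllytt", "tyyly", "tyyyyt"
Leaf count: 10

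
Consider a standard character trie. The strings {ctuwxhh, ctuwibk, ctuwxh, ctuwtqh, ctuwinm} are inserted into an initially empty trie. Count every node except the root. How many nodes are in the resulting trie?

Count nodes per top-level branch (shared prefixes stored once):
  'c'-branch (ctuwibk, ctuwinm, ctuwtqh, ctuwxh, ctuwxhh): 15 nodes
Sum: 15

15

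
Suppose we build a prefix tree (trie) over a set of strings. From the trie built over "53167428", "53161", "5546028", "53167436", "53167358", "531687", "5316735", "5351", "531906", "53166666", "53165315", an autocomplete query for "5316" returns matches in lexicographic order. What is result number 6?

53167428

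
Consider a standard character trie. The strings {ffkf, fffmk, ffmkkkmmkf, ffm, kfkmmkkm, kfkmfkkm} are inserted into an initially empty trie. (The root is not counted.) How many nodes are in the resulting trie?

27

Count nodes per top-level branch (shared prefixes stored once):
  'f'-branch (fffmk, ffkf, ffm, ffmkkkmmkf): 15 nodes
  'k'-branch (kfkmfkkm, kfkmmkkm): 12 nodes
Sum: 27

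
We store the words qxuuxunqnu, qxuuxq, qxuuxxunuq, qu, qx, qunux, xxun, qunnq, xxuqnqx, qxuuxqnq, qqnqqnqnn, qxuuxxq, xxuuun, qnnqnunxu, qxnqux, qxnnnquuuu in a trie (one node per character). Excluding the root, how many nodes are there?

63

Insert word by word; a character creates a node only if that edge doesn't already exist:
  "qxuuxunqnu" → 10 new (q, x, u, u, x, u, n, q, n, u)
  "qxuuxq" → prefix "qxuux" already present; 1 new (q)
  "qxuuxxunuq" → prefix "qxuux" already present; 5 new (x, u, n, u, q)
  "qu" → prefix "q" already present; 1 new (u)
  "qx" → prefix "qx" already present; 0 new (none)
  "qunux" → prefix "qu" already present; 3 new (n, u, x)
  "xxun" → 4 new (x, x, u, n)
  "qunnq" → prefix "qun" already present; 2 new (n, q)
  "xxuqnqx" → prefix "xxu" already present; 4 new (q, n, q, x)
  "qxuuxqnq" → prefix "qxuuxq" already present; 2 new (n, q)
  "qqnqqnqnn" → prefix "q" already present; 8 new (q, n, q, q, n, q, n, n)
  "qxuuxxq" → prefix "qxuuxx" already present; 1 new (q)
  "xxuuun" → prefix "xxu" already present; 3 new (u, u, n)
  "qnnqnunxu" → prefix "q" already present; 8 new (n, n, q, n, u, n, x, u)
  "qxnqux" → prefix "qx" already present; 4 new (n, q, u, x)
  "qxnnnquuuu" → prefix "qxn" already present; 7 new (n, n, q, u, u, u, u)
Total nodes = 10 + 1 + 5 + 1 + 0 + 3 + 4 + 2 + 4 + 2 + 8 + 1 + 3 + 8 + 4 + 7 = 63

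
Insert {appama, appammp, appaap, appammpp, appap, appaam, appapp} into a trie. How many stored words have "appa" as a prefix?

Filter for entries beginning with "appa":
Matches: "appaam", "appaap", "appama", "appammp", "appammpp", "appap", "appapp"
Count: 7

7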